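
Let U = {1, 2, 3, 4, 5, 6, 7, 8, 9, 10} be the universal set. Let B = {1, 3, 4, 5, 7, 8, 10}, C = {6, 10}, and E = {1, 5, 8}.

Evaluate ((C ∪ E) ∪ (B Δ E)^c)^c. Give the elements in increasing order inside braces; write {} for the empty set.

{3, 4, 7}

C ∪ E = {1, 5, 6, 8, 10}
B Δ E = {3, 4, 7, 10}
(B Δ E)^c = {1, 2, 5, 6, 8, 9}
(C ∪ E) ∪ (B Δ E)^c = {1, 2, 5, 6, 8, 9, 10}
((C ∪ E) ∪ (B Δ E)^c)^c = {3, 4, 7}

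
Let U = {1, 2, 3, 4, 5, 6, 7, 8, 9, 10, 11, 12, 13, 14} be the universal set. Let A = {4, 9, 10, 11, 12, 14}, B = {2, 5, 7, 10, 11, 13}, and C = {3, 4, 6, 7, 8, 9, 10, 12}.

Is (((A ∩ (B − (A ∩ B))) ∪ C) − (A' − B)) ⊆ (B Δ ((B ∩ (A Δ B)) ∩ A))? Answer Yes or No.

No

A ∩ B = {10, 11}
B − (A ∩ B) = {2, 5, 7, 13}
A ∩ (B − (A ∩ B)) = {}
(A ∩ (B − (A ∩ B))) ∪ C = {3, 4, 6, 7, 8, 9, 10, 12}
A' = {1, 2, 3, 5, 6, 7, 8, 13}
A' − B = {1, 3, 6, 8}
((A ∩ (B − (A ∩ B))) ∪ C) − (A' − B) = {4, 7, 9, 10, 12}
A Δ B = {2, 4, 5, 7, 9, 12, 13, 14}
B ∩ (A Δ B) = {2, 5, 7, 13}
(B ∩ (A Δ B)) ∩ A = {}
B Δ ((B ∩ (A Δ B)) ∩ A) = {2, 5, 7, 10, 11, 13}
4 ∈ ((A ∩ (B − (A ∩ B))) ∪ C) − (A' − B) but 4 ∉ B Δ ((B ∩ (A Δ B)) ∩ A), so the inclusion fails.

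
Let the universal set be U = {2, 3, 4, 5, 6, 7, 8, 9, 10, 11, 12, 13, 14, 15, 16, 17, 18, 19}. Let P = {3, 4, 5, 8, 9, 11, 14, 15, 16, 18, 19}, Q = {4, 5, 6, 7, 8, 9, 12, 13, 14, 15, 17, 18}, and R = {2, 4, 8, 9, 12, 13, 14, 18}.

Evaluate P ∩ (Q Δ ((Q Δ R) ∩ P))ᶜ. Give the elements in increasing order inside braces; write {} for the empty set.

{3, 5, 11, 15, 16, 19}

Q Δ R = {2, 5, 6, 7, 15, 17}
(Q Δ R) ∩ P = {5, 15}
Q Δ ((Q Δ R) ∩ P) = {4, 6, 7, 8, 9, 12, 13, 14, 17, 18}
(Q Δ ((Q Δ R) ∩ P))ᶜ = {2, 3, 5, 10, 11, 15, 16, 19}
P ∩ (Q Δ ((Q Δ R) ∩ P))ᶜ = {3, 5, 11, 15, 16, 19}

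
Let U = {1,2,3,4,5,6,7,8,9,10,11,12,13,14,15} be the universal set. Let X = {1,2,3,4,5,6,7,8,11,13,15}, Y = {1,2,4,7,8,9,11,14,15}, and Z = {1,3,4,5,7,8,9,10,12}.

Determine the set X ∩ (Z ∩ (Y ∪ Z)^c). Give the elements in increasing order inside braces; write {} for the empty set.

{}

Y ∪ Z = {1,2,3,4,5,7,8,9,10,11,12,14,15}
(Y ∪ Z)^c = {6,13}
Z ∩ (Y ∪ Z)^c = {}
X ∩ (Z ∩ (Y ∪ Z)^c) = {}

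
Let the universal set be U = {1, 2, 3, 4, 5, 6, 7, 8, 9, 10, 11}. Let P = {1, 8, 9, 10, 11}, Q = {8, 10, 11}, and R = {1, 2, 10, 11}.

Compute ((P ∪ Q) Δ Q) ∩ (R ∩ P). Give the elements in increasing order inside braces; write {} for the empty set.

P ∪ Q = {1, 8, 9, 10, 11}
(P ∪ Q) Δ Q = {1, 9}
R ∩ P = {1, 10, 11}
((P ∪ Q) Δ Q) ∩ (R ∩ P) = {1}

{1}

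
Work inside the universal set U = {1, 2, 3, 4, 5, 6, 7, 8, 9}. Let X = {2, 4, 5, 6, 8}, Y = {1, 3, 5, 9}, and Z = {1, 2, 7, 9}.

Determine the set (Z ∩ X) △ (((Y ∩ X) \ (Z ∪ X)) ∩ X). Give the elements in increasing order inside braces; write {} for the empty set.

Z ∩ X = {2}
Y ∩ X = {5}
Z ∪ X = {1, 2, 4, 5, 6, 7, 8, 9}
(Y ∩ X) \ (Z ∪ X) = {}
((Y ∩ X) \ (Z ∪ X)) ∩ X = {}
(Z ∩ X) △ (((Y ∩ X) \ (Z ∪ X)) ∩ X) = {2}

{2}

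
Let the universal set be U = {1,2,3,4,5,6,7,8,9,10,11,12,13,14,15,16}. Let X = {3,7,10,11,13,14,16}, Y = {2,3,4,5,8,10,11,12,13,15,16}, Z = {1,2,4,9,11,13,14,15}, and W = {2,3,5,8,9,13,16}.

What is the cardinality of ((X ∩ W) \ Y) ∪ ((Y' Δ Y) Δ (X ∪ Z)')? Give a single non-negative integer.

12

X ∩ W = {3,13,16}
(X ∩ W) \ Y = {}
Y' = {1,6,7,9,14}
Y' Δ Y = {1,2,3,4,5,6,7,8,9,10,11,12,13,14,15,16}
X ∪ Z = {1,2,3,4,7,9,10,11,13,14,15,16}
(X ∪ Z)' = {5,6,8,12}
(Y' Δ Y) Δ (X ∪ Z)' = {1,2,3,4,7,9,10,11,13,14,15,16}
((X ∩ W) \ Y) ∪ ((Y' Δ Y) Δ (X ∪ Z)') = {1,2,3,4,7,9,10,11,13,14,15,16}
|((X ∩ W) \ Y) ∪ ((Y' Δ Y) Δ (X ∪ Z)')| = 12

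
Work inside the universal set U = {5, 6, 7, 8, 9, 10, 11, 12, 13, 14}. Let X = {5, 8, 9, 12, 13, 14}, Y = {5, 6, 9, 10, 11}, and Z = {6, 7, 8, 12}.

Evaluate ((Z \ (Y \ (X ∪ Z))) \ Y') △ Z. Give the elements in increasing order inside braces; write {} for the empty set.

{7, 8, 12}

X ∪ Z = {5, 6, 7, 8, 9, 12, 13, 14}
Y \ (X ∪ Z) = {10, 11}
Z \ (Y \ (X ∪ Z)) = {6, 7, 8, 12}
Y' = {7, 8, 12, 13, 14}
(Z \ (Y \ (X ∪ Z))) \ Y' = {6}
((Z \ (Y \ (X ∪ Z))) \ Y') △ Z = {7, 8, 12}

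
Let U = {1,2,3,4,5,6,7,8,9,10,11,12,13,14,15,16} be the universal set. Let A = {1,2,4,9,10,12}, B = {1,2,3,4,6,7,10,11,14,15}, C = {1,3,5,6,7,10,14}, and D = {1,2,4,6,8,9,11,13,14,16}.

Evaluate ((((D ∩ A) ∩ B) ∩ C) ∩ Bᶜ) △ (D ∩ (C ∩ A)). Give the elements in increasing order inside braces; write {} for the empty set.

D ∩ A = {1,2,4,9}
(D ∩ A) ∩ B = {1,2,4}
((D ∩ A) ∩ B) ∩ C = {1}
Bᶜ = {5,8,9,12,13,16}
(((D ∩ A) ∩ B) ∩ C) ∩ Bᶜ = {}
C ∩ A = {1,10}
D ∩ (C ∩ A) = {1}
((((D ∩ A) ∩ B) ∩ C) ∩ Bᶜ) △ (D ∩ (C ∩ A)) = {1}

{1}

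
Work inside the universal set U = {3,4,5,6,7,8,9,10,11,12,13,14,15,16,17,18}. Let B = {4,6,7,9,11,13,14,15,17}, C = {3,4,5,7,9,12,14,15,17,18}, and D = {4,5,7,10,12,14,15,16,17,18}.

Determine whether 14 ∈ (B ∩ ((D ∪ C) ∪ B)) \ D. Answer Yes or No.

14 ∈ D and 14 ∈ C, so 14 ∈ D ∪ C
14 ∈ (D ∪ C) and 14 ∈ B, so 14 ∈ (D ∪ C) ∪ B
14 ∈ B and 14 ∈ ((D ∪ C) ∪ B), so 14 ∈ B ∩ ((D ∪ C) ∪ B)
14 ∈ (B ∩ ((D ∪ C) ∪ B)) and 14 ∈ D, so 14 ∉ (B ∩ ((D ∪ C) ∪ B)) \ D

No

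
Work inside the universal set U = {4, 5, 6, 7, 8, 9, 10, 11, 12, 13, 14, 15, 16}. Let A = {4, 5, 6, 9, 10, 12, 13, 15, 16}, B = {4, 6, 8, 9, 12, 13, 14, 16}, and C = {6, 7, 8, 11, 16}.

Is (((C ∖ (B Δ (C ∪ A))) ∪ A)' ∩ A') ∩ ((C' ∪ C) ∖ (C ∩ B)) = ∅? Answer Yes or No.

No

C ∪ A = {4, 5, 6, 7, 8, 9, 10, 11, 12, 13, 15, 16}
B Δ (C ∪ A) = {5, 7, 10, 11, 14, 15}
C ∖ (B Δ (C ∪ A)) = {6, 8, 16}
(C ∖ (B Δ (C ∪ A))) ∪ A = {4, 5, 6, 8, 9, 10, 12, 13, 15, 16}
((C ∖ (B Δ (C ∪ A))) ∪ A)' = {7, 11, 14}
A' = {7, 8, 11, 14}
((C ∖ (B Δ (C ∪ A))) ∪ A)' ∩ A' = {7, 11, 14}
C' = {4, 5, 9, 10, 12, 13, 14, 15}
C' ∪ C = {4, 5, 6, 7, 8, 9, 10, 11, 12, 13, 14, 15, 16}
C ∩ B = {6, 8, 16}
(C' ∪ C) ∖ (C ∩ B) = {4, 5, 7, 9, 10, 11, 12, 13, 14, 15}
7 lies in both, so they are not disjoint.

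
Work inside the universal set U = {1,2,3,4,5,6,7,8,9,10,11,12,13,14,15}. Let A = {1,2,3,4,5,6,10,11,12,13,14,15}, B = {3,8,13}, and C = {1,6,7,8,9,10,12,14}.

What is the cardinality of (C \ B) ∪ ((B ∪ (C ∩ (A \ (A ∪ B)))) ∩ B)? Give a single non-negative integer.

10

C \ B = {1,6,7,9,10,12,14}
A ∪ B = {1,2,3,4,5,6,8,10,11,12,13,14,15}
A \ (A ∪ B) = {}
C ∩ (A \ (A ∪ B)) = {}
B ∪ (C ∩ (A \ (A ∪ B))) = {3,8,13}
(B ∪ (C ∩ (A \ (A ∪ B)))) ∩ B = {3,8,13}
(C \ B) ∪ ((B ∪ (C ∩ (A \ (A ∪ B)))) ∩ B) = {1,3,6,7,8,9,10,12,13,14}
|(C \ B) ∪ ((B ∪ (C ∩ (A \ (A ∪ B)))) ∩ B)| = 10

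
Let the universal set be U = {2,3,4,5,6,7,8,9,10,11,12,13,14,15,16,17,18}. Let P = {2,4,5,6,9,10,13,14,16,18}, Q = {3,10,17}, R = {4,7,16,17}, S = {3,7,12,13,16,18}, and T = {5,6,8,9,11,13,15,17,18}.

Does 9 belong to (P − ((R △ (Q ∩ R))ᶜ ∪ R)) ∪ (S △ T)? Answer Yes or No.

Yes

9 ∉ Q and 9 ∉ R, so 9 ∉ Q ∩ R
9 ∉ R and 9 ∉ (Q ∩ R), so 9 ∉ R △ (Q ∩ R)
9 ∈ (R △ (Q ∩ R))ᶜ since 9 ∉ (R △ (Q ∩ R))
9 ∈ (R △ (Q ∩ R))ᶜ and 9 ∉ R, so 9 ∈ (R △ (Q ∩ R))ᶜ ∪ R
9 ∈ P and 9 ∈ ((R △ (Q ∩ R))ᶜ ∪ R), so 9 ∉ P − ((R △ (Q ∩ R))ᶜ ∪ R)
9 ∉ S and 9 ∈ T, so 9 ∈ S △ T
9 ∉ (P − ((R △ (Q ∩ R))ᶜ ∪ R)) and 9 ∈ (S △ T), so 9 ∈ (P − ((R △ (Q ∩ R))ᶜ ∪ R)) ∪ (S △ T)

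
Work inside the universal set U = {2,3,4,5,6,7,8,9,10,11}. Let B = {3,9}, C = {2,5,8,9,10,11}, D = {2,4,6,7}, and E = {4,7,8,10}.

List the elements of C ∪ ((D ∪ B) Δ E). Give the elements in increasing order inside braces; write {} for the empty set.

D ∪ B = {2,3,4,6,7,9}
(D ∪ B) Δ E = {2,3,6,8,9,10}
C ∪ ((D ∪ B) Δ E) = {2,3,5,6,8,9,10,11}

{2,3,5,6,8,9,10,11}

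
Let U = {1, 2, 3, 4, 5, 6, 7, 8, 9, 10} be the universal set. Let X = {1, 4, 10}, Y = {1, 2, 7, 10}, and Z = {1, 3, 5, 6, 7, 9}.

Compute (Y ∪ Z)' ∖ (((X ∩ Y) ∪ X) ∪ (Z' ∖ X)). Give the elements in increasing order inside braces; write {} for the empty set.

Y ∪ Z = {1, 2, 3, 5, 6, 7, 9, 10}
(Y ∪ Z)' = {4, 8}
X ∩ Y = {1, 10}
(X ∩ Y) ∪ X = {1, 4, 10}
Z' = {2, 4, 8, 10}
Z' ∖ X = {2, 8}
((X ∩ Y) ∪ X) ∪ (Z' ∖ X) = {1, 2, 4, 8, 10}
(Y ∪ Z)' ∖ (((X ∩ Y) ∪ X) ∪ (Z' ∖ X)) = {}

{}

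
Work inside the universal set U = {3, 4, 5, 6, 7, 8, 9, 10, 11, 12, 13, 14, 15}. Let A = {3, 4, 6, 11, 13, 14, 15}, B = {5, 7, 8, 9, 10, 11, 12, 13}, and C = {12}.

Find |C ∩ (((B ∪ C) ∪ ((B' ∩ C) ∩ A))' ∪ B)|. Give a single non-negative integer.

B ∪ C = {5, 7, 8, 9, 10, 11, 12, 13}
B' = {3, 4, 6, 14, 15}
B' ∩ C = {}
(B' ∩ C) ∩ A = {}
(B ∪ C) ∪ ((B' ∩ C) ∩ A) = {5, 7, 8, 9, 10, 11, 12, 13}
((B ∪ C) ∪ ((B' ∩ C) ∩ A))' = {3, 4, 6, 14, 15}
((B ∪ C) ∪ ((B' ∩ C) ∩ A))' ∪ B = {3, 4, 5, 6, 7, 8, 9, 10, 11, 12, 13, 14, 15}
C ∩ (((B ∪ C) ∪ ((B' ∩ C) ∩ A))' ∪ B) = {12}
|C ∩ (((B ∪ C) ∪ ((B' ∩ C) ∩ A))' ∪ B)| = 1

1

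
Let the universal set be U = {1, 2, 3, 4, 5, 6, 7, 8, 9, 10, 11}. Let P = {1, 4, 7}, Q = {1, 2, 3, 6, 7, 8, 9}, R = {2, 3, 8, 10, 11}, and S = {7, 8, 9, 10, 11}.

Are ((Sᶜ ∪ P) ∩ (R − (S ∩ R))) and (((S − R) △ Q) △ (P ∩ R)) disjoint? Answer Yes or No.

No

Sᶜ = {1, 2, 3, 4, 5, 6}
Sᶜ ∪ P = {1, 2, 3, 4, 5, 6, 7}
S ∩ R = {8, 10, 11}
R − (S ∩ R) = {2, 3}
(Sᶜ ∪ P) ∩ (R − (S ∩ R)) = {2, 3}
S − R = {7, 9}
(S − R) △ Q = {1, 2, 3, 6, 8}
P ∩ R = {}
((S − R) △ Q) △ (P ∩ R) = {1, 2, 3, 6, 8}
2 lies in both, so they are not disjoint.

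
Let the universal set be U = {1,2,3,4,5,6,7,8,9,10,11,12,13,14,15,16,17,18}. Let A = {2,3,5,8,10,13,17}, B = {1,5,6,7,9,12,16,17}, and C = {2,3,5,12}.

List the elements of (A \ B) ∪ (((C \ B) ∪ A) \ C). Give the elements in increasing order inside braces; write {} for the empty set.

A \ B = {2,3,8,10,13}
C \ B = {2,3}
(C \ B) ∪ A = {2,3,5,8,10,13,17}
((C \ B) ∪ A) \ C = {8,10,13,17}
(A \ B) ∪ (((C \ B) ∪ A) \ C) = {2,3,8,10,13,17}

{2,3,8,10,13,17}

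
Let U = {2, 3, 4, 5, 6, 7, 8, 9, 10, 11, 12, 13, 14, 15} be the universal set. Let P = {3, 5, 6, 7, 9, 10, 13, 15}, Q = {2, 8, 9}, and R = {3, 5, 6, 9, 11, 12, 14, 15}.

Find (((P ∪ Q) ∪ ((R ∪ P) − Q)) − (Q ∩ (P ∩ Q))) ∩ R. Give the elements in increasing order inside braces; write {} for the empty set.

{3, 5, 6, 11, 12, 14, 15}

P ∪ Q = {2, 3, 5, 6, 7, 8, 9, 10, 13, 15}
R ∪ P = {3, 5, 6, 7, 9, 10, 11, 12, 13, 14, 15}
(R ∪ P) − Q = {3, 5, 6, 7, 10, 11, 12, 13, 14, 15}
(P ∪ Q) ∪ ((R ∪ P) − Q) = {2, 3, 5, 6, 7, 8, 9, 10, 11, 12, 13, 14, 15}
P ∩ Q = {9}
Q ∩ (P ∩ Q) = {9}
((P ∪ Q) ∪ ((R ∪ P) − Q)) − (Q ∩ (P ∩ Q)) = {2, 3, 5, 6, 7, 8, 10, 11, 12, 13, 14, 15}
(((P ∪ Q) ∪ ((R ∪ P) − Q)) − (Q ∩ (P ∩ Q))) ∩ R = {3, 5, 6, 11, 12, 14, 15}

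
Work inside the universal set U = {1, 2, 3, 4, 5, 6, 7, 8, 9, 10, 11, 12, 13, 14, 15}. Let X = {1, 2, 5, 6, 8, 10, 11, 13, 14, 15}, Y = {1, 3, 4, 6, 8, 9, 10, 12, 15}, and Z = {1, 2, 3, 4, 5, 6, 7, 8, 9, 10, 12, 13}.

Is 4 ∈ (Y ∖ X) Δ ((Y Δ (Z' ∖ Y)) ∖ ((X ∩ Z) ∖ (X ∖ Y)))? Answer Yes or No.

4 ∈ Y and 4 ∉ X, so 4 ∈ Y ∖ X
4 ∈ Z, so 4 ∉ Z'
4 ∉ Z' and 4 ∈ Y, so 4 ∉ Z' ∖ Y
4 ∈ Y and 4 ∉ (Z' ∖ Y), so 4 ∈ Y Δ (Z' ∖ Y)
4 ∉ X and 4 ∈ Z, so 4 ∉ X ∩ Z
4 ∉ X and 4 ∈ Y, so 4 ∉ X ∖ Y
4 ∉ (X ∩ Z) and 4 ∉ (X ∖ Y), so 4 ∉ (X ∩ Z) ∖ (X ∖ Y)
4 ∈ (Y Δ (Z' ∖ Y)) and 4 ∉ ((X ∩ Z) ∖ (X ∖ Y)), so 4 ∈ (Y Δ (Z' ∖ Y)) ∖ ((X ∩ Z) ∖ (X ∖ Y))
4 ∈ (Y ∖ X) and 4 ∈ ((Y Δ (Z' ∖ Y)) ∖ ((X ∩ Z) ∖ (X ∖ Y))), so 4 ∉ (Y ∖ X) Δ ((Y Δ (Z' ∖ Y)) ∖ ((X ∩ Z) ∖ (X ∖ Y)))

No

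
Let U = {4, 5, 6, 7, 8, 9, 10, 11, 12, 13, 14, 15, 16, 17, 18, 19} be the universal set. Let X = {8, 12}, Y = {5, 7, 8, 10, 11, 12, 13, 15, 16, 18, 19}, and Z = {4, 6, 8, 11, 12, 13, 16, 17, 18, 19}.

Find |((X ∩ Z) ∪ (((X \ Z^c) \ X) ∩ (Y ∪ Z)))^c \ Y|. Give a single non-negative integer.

X ∩ Z = {8, 12}
Z^c = {5, 7, 9, 10, 14, 15}
X \ Z^c = {8, 12}
(X \ Z^c) \ X = {}
Y ∪ Z = {4, 5, 6, 7, 8, 10, 11, 12, 13, 15, 16, 17, 18, 19}
((X \ Z^c) \ X) ∩ (Y ∪ Z) = {}
(X ∩ Z) ∪ (((X \ Z^c) \ X) ∩ (Y ∪ Z)) = {8, 12}
((X ∩ Z) ∪ (((X \ Z^c) \ X) ∩ (Y ∪ Z)))^c = {4, 5, 6, 7, 9, 10, 11, 13, 14, 15, 16, 17, 18, 19}
((X ∩ Z) ∪ (((X \ Z^c) \ X) ∩ (Y ∪ Z)))^c \ Y = {4, 6, 9, 14, 17}
|((X ∩ Z) ∪ (((X \ Z^c) \ X) ∩ (Y ∪ Z)))^c \ Y| = 5

5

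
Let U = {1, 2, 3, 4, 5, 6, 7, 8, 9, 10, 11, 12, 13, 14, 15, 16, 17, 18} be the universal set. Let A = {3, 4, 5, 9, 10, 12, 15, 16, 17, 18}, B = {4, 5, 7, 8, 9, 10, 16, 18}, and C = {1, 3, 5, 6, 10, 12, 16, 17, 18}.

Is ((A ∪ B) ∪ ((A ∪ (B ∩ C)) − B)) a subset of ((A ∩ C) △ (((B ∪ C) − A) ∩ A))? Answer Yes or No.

A ∪ B = {3, 4, 5, 7, 8, 9, 10, 12, 15, 16, 17, 18}
B ∩ C = {5, 10, 16, 18}
A ∪ (B ∩ C) = {3, 4, 5, 9, 10, 12, 15, 16, 17, 18}
(A ∪ (B ∩ C)) − B = {3, 12, 15, 17}
(A ∪ B) ∪ ((A ∪ (B ∩ C)) − B) = {3, 4, 5, 7, 8, 9, 10, 12, 15, 16, 17, 18}
A ∩ C = {3, 5, 10, 12, 16, 17, 18}
B ∪ C = {1, 3, 4, 5, 6, 7, 8, 9, 10, 12, 16, 17, 18}
(B ∪ C) − A = {1, 6, 7, 8}
((B ∪ C) − A) ∩ A = {}
(A ∩ C) △ (((B ∪ C) − A) ∩ A) = {3, 5, 10, 12, 16, 17, 18}
4 ∈ (A ∪ B) ∪ ((A ∪ (B ∩ C)) − B) but 4 ∉ (A ∩ C) △ (((B ∪ C) − A) ∩ A), so the inclusion fails.

No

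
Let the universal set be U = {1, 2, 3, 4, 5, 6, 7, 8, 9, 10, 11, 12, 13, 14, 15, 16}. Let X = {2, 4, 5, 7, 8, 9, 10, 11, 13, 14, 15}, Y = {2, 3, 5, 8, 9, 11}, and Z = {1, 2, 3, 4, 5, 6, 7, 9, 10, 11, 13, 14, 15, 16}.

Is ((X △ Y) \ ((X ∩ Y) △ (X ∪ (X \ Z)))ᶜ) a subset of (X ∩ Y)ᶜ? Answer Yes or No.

Yes

X △ Y = {3, 4, 7, 10, 13, 14, 15}
X ∩ Y = {2, 5, 8, 9, 11}
X \ Z = {8}
X ∪ (X \ Z) = {2, 4, 5, 7, 8, 9, 10, 11, 13, 14, 15}
(X ∩ Y) △ (X ∪ (X \ Z)) = {4, 7, 10, 13, 14, 15}
((X ∩ Y) △ (X ∪ (X \ Z)))ᶜ = {1, 2, 3, 5, 6, 8, 9, 11, 12, 16}
(X △ Y) \ ((X ∩ Y) △ (X ∪ (X \ Z)))ᶜ = {4, 7, 10, 13, 14, 15}
(X ∩ Y)ᶜ = {1, 3, 4, 6, 7, 10, 12, 13, 14, 15, 16}
Every element of {4, 7, 10, 13, 14, 15} is in {1, 3, 4, 6, 7, 10, 12, 13, 14, 15, 16}, so (X △ Y) \ ((X ∩ Y) △ (X ∪ (X \ Z)))ᶜ ⊆ (X ∩ Y)ᶜ.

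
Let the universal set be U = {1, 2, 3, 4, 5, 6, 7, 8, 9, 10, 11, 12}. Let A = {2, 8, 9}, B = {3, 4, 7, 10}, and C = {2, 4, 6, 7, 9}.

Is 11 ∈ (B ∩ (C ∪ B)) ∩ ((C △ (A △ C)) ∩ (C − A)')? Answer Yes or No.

11 ∉ C and 11 ∉ B, so 11 ∉ C ∪ B
11 ∉ B and 11 ∉ (C ∪ B), so 11 ∉ B ∩ (C ∪ B)
11 ∉ A and 11 ∉ C, so 11 ∉ A △ C
11 ∉ C and 11 ∉ (A △ C), so 11 ∉ C △ (A △ C)
11 ∉ C and 11 ∉ A, so 11 ∉ C − A
11 ∈ (C − A)' since 11 ∉ (C − A)
11 ∉ (C △ (A △ C)) and 11 ∈ (C − A)', so 11 ∉ (C △ (A △ C)) ∩ (C − A)'
11 ∉ (B ∩ (C ∪ B)) and 11 ∉ ((C △ (A △ C)) ∩ (C − A)'), so 11 ∉ (B ∩ (C ∪ B)) ∩ ((C △ (A △ C)) ∩ (C − A)')

No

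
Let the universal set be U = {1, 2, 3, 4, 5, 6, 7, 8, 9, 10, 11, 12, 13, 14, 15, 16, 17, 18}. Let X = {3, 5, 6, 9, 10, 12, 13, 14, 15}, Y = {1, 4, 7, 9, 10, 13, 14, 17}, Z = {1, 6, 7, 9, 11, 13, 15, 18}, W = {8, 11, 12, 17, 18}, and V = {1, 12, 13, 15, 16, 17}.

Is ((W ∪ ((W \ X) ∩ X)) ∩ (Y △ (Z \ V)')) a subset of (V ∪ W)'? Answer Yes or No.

No

W \ X = {8, 11, 17, 18}
(W \ X) ∩ X = {}
W ∪ ((W \ X) ∩ X) = {8, 11, 12, 17, 18}
Z \ V = {6, 7, 9, 11, 18}
(Z \ V)' = {1, 2, 3, 4, 5, 8, 10, 12, 13, 14, 15, 16, 17}
Y △ (Z \ V)' = {2, 3, 5, 7, 8, 9, 12, 15, 16}
(W ∪ ((W \ X) ∩ X)) ∩ (Y △ (Z \ V)') = {8, 12}
V ∪ W = {1, 8, 11, 12, 13, 15, 16, 17, 18}
(V ∪ W)' = {2, 3, 4, 5, 6, 7, 9, 10, 14}
8 ∈ (W ∪ ((W \ X) ∩ X)) ∩ (Y △ (Z \ V)') but 8 ∉ (V ∪ W)', so the inclusion fails.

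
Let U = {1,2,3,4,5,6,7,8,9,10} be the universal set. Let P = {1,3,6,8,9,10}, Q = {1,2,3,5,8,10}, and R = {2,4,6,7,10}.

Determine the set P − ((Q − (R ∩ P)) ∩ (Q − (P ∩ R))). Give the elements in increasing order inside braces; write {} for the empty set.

R ∩ P = {6,10}
Q − (R ∩ P) = {1,2,3,5,8}
P ∩ R = {6,10}
Q − (P ∩ R) = {1,2,3,5,8}
(Q − (R ∩ P)) ∩ (Q − (P ∩ R)) = {1,2,3,5,8}
P − ((Q − (R ∩ P)) ∩ (Q − (P ∩ R))) = {6,9,10}

{6,9,10}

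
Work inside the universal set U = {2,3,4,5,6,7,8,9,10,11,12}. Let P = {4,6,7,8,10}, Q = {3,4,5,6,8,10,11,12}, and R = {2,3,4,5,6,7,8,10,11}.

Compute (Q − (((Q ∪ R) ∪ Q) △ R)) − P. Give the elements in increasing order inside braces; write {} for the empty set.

Q ∪ R = {2,3,4,5,6,7,8,10,11,12}
(Q ∪ R) ∪ Q = {2,3,4,5,6,7,8,10,11,12}
((Q ∪ R) ∪ Q) △ R = {12}
Q − (((Q ∪ R) ∪ Q) △ R) = {3,4,5,6,8,10,11}
(Q − (((Q ∪ R) ∪ Q) △ R)) − P = {3,5,11}

{3,5,11}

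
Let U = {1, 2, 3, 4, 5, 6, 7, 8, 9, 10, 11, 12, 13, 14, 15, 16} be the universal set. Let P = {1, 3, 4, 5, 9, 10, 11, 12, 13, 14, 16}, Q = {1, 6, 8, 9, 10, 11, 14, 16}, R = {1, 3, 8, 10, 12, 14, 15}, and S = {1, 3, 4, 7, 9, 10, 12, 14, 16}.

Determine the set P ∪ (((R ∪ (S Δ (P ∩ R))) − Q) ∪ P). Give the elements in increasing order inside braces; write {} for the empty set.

P ∩ R = {1, 3, 10, 12, 14}
S Δ (P ∩ R) = {4, 7, 9, 16}
R ∪ (S Δ (P ∩ R)) = {1, 3, 4, 7, 8, 9, 10, 12, 14, 15, 16}
(R ∪ (S Δ (P ∩ R))) − Q = {3, 4, 7, 12, 15}
((R ∪ (S Δ (P ∩ R))) − Q) ∪ P = {1, 3, 4, 5, 7, 9, 10, 11, 12, 13, 14, 15, 16}
P ∪ (((R ∪ (S Δ (P ∩ R))) − Q) ∪ P) = {1, 3, 4, 5, 7, 9, 10, 11, 12, 13, 14, 15, 16}

{1, 3, 4, 5, 7, 9, 10, 11, 12, 13, 14, 15, 16}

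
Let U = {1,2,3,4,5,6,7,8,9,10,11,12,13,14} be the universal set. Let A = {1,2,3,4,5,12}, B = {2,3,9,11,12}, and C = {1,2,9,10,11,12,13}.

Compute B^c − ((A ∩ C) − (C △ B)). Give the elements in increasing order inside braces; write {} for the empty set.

B^c = {1,4,5,6,7,8,10,13,14}
A ∩ C = {1,2,12}
C △ B = {1,3,10,13}
(A ∩ C) − (C △ B) = {2,12}
B^c − ((A ∩ C) − (C △ B)) = {1,4,5,6,7,8,10,13,14}

{1,4,5,6,7,8,10,13,14}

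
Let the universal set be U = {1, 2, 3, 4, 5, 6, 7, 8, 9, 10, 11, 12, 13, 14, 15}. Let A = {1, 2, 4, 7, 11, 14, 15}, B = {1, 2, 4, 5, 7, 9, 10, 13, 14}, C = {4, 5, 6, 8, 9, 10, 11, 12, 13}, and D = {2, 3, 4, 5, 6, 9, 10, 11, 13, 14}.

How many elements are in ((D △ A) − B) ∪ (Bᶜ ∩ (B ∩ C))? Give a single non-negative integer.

3

D △ A = {1, 3, 5, 6, 7, 9, 10, 13, 15}
(D △ A) − B = {3, 6, 15}
Bᶜ = {3, 6, 8, 11, 12, 15}
B ∩ C = {4, 5, 9, 10, 13}
Bᶜ ∩ (B ∩ C) = {}
((D △ A) − B) ∪ (Bᶜ ∩ (B ∩ C)) = {3, 6, 15}
|((D △ A) − B) ∪ (Bᶜ ∩ (B ∩ C))| = 3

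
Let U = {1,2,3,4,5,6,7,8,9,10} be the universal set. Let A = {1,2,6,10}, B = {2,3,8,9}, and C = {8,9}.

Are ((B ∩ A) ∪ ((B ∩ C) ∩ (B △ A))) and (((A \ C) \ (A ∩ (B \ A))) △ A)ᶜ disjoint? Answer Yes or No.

No

B ∩ A = {2}
B ∩ C = {8,9}
B △ A = {1,3,6,8,9,10}
(B ∩ C) ∩ (B △ A) = {8,9}
(B ∩ A) ∪ ((B ∩ C) ∩ (B △ A)) = {2,8,9}
A \ C = {1,2,6,10}
B \ A = {3,8,9}
A ∩ (B \ A) = {}
(A \ C) \ (A ∩ (B \ A)) = {1,2,6,10}
((A \ C) \ (A ∩ (B \ A))) △ A = {}
(((A \ C) \ (A ∩ (B \ A))) △ A)ᶜ = {1,2,3,4,5,6,7,8,9,10}
2 lies in both, so they are not disjoint.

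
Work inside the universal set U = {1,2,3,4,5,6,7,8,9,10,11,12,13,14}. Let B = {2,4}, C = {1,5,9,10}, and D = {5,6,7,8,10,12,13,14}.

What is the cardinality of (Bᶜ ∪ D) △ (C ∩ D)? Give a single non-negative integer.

10

Bᶜ = {1,3,5,6,7,8,9,10,11,12,13,14}
Bᶜ ∪ D = {1,3,5,6,7,8,9,10,11,12,13,14}
C ∩ D = {5,10}
(Bᶜ ∪ D) △ (C ∩ D) = {1,3,6,7,8,9,11,12,13,14}
|(Bᶜ ∪ D) △ (C ∩ D)| = 10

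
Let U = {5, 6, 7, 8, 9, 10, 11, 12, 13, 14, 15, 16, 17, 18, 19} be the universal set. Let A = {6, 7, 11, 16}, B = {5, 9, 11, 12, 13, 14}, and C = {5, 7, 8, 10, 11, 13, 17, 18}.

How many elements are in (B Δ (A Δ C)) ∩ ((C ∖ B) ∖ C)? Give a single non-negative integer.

0

A Δ C = {5, 6, 8, 10, 13, 16, 17, 18}
B Δ (A Δ C) = {6, 8, 9, 10, 11, 12, 14, 16, 17, 18}
C ∖ B = {7, 8, 10, 17, 18}
(C ∖ B) ∖ C = {}
(B Δ (A Δ C)) ∩ ((C ∖ B) ∖ C) = {}
|(B Δ (A Δ C)) ∩ ((C ∖ B) ∖ C)| = 0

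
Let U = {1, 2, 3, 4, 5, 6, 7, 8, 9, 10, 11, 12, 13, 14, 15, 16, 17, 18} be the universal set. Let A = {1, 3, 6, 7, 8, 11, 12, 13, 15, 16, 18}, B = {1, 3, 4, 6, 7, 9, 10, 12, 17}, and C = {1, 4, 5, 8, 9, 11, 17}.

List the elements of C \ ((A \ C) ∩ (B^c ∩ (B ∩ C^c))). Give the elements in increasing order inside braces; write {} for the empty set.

A \ C = {3, 6, 7, 12, 13, 15, 16, 18}
B^c = {2, 5, 8, 11, 13, 14, 15, 16, 18}
C^c = {2, 3, 6, 7, 10, 12, 13, 14, 15, 16, 18}
B ∩ C^c = {3, 6, 7, 10, 12}
B^c ∩ (B ∩ C^c) = {}
(A \ C) ∩ (B^c ∩ (B ∩ C^c)) = {}
C \ ((A \ C) ∩ (B^c ∩ (B ∩ C^c))) = {1, 4, 5, 8, 9, 11, 17}

{1, 4, 5, 8, 9, 11, 17}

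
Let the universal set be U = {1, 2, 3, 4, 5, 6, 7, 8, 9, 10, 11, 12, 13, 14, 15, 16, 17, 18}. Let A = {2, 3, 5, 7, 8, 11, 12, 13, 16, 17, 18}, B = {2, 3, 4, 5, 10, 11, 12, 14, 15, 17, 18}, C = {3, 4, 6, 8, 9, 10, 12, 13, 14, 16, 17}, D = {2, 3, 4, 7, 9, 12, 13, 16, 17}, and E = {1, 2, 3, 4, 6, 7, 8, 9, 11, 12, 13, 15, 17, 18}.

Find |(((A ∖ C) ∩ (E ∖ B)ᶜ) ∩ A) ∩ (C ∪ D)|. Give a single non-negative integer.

1

A ∖ C = {2, 5, 7, 11, 18}
E ∖ B = {1, 6, 7, 8, 9, 13}
(E ∖ B)ᶜ = {2, 3, 4, 5, 10, 11, 12, 14, 15, 16, 17, 18}
(A ∖ C) ∩ (E ∖ B)ᶜ = {2, 5, 11, 18}
((A ∖ C) ∩ (E ∖ B)ᶜ) ∩ A = {2, 5, 11, 18}
C ∪ D = {2, 3, 4, 6, 7, 8, 9, 10, 12, 13, 14, 16, 17}
(((A ∖ C) ∩ (E ∖ B)ᶜ) ∩ A) ∩ (C ∪ D) = {2}
|(((A ∖ C) ∩ (E ∖ B)ᶜ) ∩ A) ∩ (C ∪ D)| = 1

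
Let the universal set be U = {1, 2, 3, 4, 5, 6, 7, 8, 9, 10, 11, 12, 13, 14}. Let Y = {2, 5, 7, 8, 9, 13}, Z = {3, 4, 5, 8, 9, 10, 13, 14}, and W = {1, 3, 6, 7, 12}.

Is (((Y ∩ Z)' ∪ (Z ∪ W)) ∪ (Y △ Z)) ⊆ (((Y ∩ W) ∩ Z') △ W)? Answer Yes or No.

Y ∩ Z = {5, 8, 9, 13}
(Y ∩ Z)' = {1, 2, 3, 4, 6, 7, 10, 11, 12, 14}
Z ∪ W = {1, 3, 4, 5, 6, 7, 8, 9, 10, 12, 13, 14}
(Y ∩ Z)' ∪ (Z ∪ W) = {1, 2, 3, 4, 5, 6, 7, 8, 9, 10, 11, 12, 13, 14}
Y △ Z = {2, 3, 4, 7, 10, 14}
((Y ∩ Z)' ∪ (Z ∪ W)) ∪ (Y △ Z) = {1, 2, 3, 4, 5, 6, 7, 8, 9, 10, 11, 12, 13, 14}
Y ∩ W = {7}
Z' = {1, 2, 6, 7, 11, 12}
(Y ∩ W) ∩ Z' = {7}
((Y ∩ W) ∩ Z') △ W = {1, 3, 6, 12}
2 ∈ ((Y ∩ Z)' ∪ (Z ∪ W)) ∪ (Y △ Z) but 2 ∉ ((Y ∩ W) ∩ Z') △ W, so the inclusion fails.

No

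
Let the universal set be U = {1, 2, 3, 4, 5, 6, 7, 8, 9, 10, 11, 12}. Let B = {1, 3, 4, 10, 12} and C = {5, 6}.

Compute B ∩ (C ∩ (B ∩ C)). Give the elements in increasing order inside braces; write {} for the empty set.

{}

B ∩ C = {}
C ∩ (B ∩ C) = {}
B ∩ (C ∩ (B ∩ C)) = {}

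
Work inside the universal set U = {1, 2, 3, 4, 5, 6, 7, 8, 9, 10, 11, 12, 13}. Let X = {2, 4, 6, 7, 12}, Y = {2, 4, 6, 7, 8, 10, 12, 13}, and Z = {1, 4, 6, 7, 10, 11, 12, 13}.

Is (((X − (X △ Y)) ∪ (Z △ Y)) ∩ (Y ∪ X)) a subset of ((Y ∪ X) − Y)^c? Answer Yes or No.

Yes

X △ Y = {8, 10, 13}
X − (X △ Y) = {2, 4, 6, 7, 12}
Z △ Y = {1, 2, 8, 11}
(X − (X △ Y)) ∪ (Z △ Y) = {1, 2, 4, 6, 7, 8, 11, 12}
Y ∪ X = {2, 4, 6, 7, 8, 10, 12, 13}
((X − (X △ Y)) ∪ (Z △ Y)) ∩ (Y ∪ X) = {2, 4, 6, 7, 8, 12}
(Y ∪ X) − Y = {}
((Y ∪ X) − Y)^c = {1, 2, 3, 4, 5, 6, 7, 8, 9, 10, 11, 12, 13}
Every element of {2, 4, 6, 7, 8, 12} is in {1, 2, 3, 4, 5, 6, 7, 8, 9, 10, 11, 12, 13}, so ((X − (X △ Y)) ∪ (Z △ Y)) ∩ (Y ∪ X) ⊆ ((Y ∪ X) − Y)^c.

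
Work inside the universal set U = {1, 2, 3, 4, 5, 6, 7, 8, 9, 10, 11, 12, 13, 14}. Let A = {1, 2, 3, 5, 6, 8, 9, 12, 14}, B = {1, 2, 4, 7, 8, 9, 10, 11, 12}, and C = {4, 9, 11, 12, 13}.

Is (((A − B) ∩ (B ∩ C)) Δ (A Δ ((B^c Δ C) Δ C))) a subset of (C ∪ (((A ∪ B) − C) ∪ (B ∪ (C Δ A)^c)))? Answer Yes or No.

A − B = {3, 5, 6, 14}
B ∩ C = {4, 9, 11, 12}
(A − B) ∩ (B ∩ C) = {}
B^c = {3, 5, 6, 13, 14}
B^c Δ C = {3, 4, 5, 6, 9, 11, 12, 14}
(B^c Δ C) Δ C = {3, 5, 6, 13, 14}
A Δ ((B^c Δ C) Δ C) = {1, 2, 8, 9, 12, 13}
((A − B) ∩ (B ∩ C)) Δ (A Δ ((B^c Δ C) Δ C)) = {1, 2, 8, 9, 12, 13}
A ∪ B = {1, 2, 3, 4, 5, 6, 7, 8, 9, 10, 11, 12, 14}
(A ∪ B) − C = {1, 2, 3, 5, 6, 7, 8, 10, 14}
C Δ A = {1, 2, 3, 4, 5, 6, 8, 11, 13, 14}
(C Δ A)^c = {7, 9, 10, 12}
B ∪ (C Δ A)^c = {1, 2, 4, 7, 8, 9, 10, 11, 12}
((A ∪ B) − C) ∪ (B ∪ (C Δ A)^c) = {1, 2, 3, 4, 5, 6, 7, 8, 9, 10, 11, 12, 14}
C ∪ (((A ∪ B) − C) ∪ (B ∪ (C Δ A)^c)) = {1, 2, 3, 4, 5, 6, 7, 8, 9, 10, 11, 12, 13, 14}
Every element of {1, 2, 8, 9, 12, 13} is in {1, 2, 3, 4, 5, 6, 7, 8, 9, 10, 11, 12, 13, 14}, so ((A − B) ∩ (B ∩ C)) Δ (A Δ ((B^c Δ C) Δ C)) ⊆ C ∪ (((A ∪ B) − C) ∪ (B ∪ (C Δ A)^c)).

Yes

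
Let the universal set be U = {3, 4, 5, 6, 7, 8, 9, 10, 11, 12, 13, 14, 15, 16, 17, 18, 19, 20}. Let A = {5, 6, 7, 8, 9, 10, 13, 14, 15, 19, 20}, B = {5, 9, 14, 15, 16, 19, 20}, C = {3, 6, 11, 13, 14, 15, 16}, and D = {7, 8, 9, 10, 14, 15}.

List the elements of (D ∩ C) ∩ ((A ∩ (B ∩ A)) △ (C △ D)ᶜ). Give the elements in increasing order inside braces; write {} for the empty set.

D ∩ C = {14, 15}
B ∩ A = {5, 9, 14, 15, 19, 20}
A ∩ (B ∩ A) = {5, 9, 14, 15, 19, 20}
C △ D = {3, 6, 7, 8, 9, 10, 11, 13, 16}
(C △ D)ᶜ = {4, 5, 12, 14, 15, 17, 18, 19, 20}
(A ∩ (B ∩ A)) △ (C △ D)ᶜ = {4, 9, 12, 17, 18}
(D ∩ C) ∩ ((A ∩ (B ∩ A)) △ (C △ D)ᶜ) = {}

{}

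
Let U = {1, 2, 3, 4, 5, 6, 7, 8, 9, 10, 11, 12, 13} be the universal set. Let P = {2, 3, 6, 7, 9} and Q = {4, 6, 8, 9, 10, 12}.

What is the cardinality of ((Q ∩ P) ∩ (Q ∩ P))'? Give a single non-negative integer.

Q ∩ P = {6, 9}
(Q ∩ P) ∩ (Q ∩ P) = {6, 9}
((Q ∩ P) ∩ (Q ∩ P))' = {1, 2, 3, 4, 5, 7, 8, 10, 11, 12, 13}
|((Q ∩ P) ∩ (Q ∩ P))'| = 11

11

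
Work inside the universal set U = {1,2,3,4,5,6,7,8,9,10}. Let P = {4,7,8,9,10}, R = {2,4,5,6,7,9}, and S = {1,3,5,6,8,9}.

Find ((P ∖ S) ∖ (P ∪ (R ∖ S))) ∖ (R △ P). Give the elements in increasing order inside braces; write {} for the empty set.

{}

P ∖ S = {4,7,10}
R ∖ S = {2,4,7}
P ∪ (R ∖ S) = {2,4,7,8,9,10}
(P ∖ S) ∖ (P ∪ (R ∖ S)) = {}
R △ P = {2,5,6,8,10}
((P ∖ S) ∖ (P ∪ (R ∖ S))) ∖ (R △ P) = {}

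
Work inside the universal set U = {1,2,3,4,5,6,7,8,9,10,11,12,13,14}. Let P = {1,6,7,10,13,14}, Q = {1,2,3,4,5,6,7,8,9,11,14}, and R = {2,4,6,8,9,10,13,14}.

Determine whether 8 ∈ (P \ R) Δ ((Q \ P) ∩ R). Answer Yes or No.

Yes

8 ∉ P and 8 ∈ R, so 8 ∉ P \ R
8 ∈ Q and 8 ∉ P, so 8 ∈ Q \ P
8 ∈ (Q \ P) and 8 ∈ R, so 8 ∈ (Q \ P) ∩ R
8 ∉ (P \ R) and 8 ∈ ((Q \ P) ∩ R), so 8 ∈ (P \ R) Δ ((Q \ P) ∩ R)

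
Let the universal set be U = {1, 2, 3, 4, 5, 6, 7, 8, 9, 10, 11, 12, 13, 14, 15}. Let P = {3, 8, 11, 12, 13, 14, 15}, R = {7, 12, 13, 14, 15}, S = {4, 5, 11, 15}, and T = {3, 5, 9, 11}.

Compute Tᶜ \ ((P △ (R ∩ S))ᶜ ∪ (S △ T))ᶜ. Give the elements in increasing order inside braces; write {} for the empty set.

{1, 2, 4, 6, 7, 10, 15}

Tᶜ = {1, 2, 4, 6, 7, 8, 10, 12, 13, 14, 15}
R ∩ S = {15}
P △ (R ∩ S) = {3, 8, 11, 12, 13, 14}
(P △ (R ∩ S))ᶜ = {1, 2, 4, 5, 6, 7, 9, 10, 15}
S △ T = {3, 4, 9, 15}
(P △ (R ∩ S))ᶜ ∪ (S △ T) = {1, 2, 3, 4, 5, 6, 7, 9, 10, 15}
((P △ (R ∩ S))ᶜ ∪ (S △ T))ᶜ = {8, 11, 12, 13, 14}
Tᶜ \ ((P △ (R ∩ S))ᶜ ∪ (S △ T))ᶜ = {1, 2, 4, 6, 7, 10, 15}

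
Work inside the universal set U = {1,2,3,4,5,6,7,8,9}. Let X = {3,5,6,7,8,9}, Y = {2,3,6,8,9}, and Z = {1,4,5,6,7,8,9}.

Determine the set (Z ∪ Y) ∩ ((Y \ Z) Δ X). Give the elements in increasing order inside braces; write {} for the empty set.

{2,5,6,7,8,9}

Z ∪ Y = {1,2,3,4,5,6,7,8,9}
Y \ Z = {2,3}
(Y \ Z) Δ X = {2,5,6,7,8,9}
(Z ∪ Y) ∩ ((Y \ Z) Δ X) = {2,5,6,7,8,9}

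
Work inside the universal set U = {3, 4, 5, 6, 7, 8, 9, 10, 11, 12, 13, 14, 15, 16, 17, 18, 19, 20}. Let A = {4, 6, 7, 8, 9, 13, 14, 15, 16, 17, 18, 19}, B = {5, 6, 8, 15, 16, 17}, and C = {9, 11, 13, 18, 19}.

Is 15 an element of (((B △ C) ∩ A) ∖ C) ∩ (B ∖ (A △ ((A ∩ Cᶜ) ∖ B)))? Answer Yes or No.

15 ∈ B and 15 ∉ C, so 15 ∈ B △ C
15 ∈ (B △ C) and 15 ∈ A, so 15 ∈ (B △ C) ∩ A
15 ∈ ((B △ C) ∩ A) and 15 ∉ C, so 15 ∈ ((B △ C) ∩ A) ∖ C
15 ∉ C, so 15 ∈ Cᶜ
15 ∈ A and 15 ∈ Cᶜ, so 15 ∈ A ∩ Cᶜ
15 ∈ (A ∩ Cᶜ) and 15 ∈ B, so 15 ∉ (A ∩ Cᶜ) ∖ B
15 ∈ A and 15 ∉ ((A ∩ Cᶜ) ∖ B), so 15 ∈ A △ ((A ∩ Cᶜ) ∖ B)
15 ∈ B and 15 ∈ (A △ ((A ∩ Cᶜ) ∖ B)), so 15 ∉ B ∖ (A △ ((A ∩ Cᶜ) ∖ B))
15 ∈ (((B △ C) ∩ A) ∖ C) and 15 ∉ (B ∖ (A △ ((A ∩ Cᶜ) ∖ B))), so 15 ∉ (((B △ C) ∩ A) ∖ C) ∩ (B ∖ (A △ ((A ∩ Cᶜ) ∖ B)))

No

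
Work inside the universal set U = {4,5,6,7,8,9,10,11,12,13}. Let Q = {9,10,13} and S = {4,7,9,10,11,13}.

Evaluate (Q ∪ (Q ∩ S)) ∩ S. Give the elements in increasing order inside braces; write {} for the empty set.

Q ∩ S = {9,10,13}
Q ∪ (Q ∩ S) = {9,10,13}
(Q ∪ (Q ∩ S)) ∩ S = {9,10,13}

{9,10,13}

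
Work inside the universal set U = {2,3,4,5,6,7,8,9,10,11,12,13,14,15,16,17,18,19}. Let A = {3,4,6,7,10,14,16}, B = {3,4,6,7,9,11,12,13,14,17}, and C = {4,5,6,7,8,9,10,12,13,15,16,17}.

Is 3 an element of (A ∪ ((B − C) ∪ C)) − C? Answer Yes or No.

Yes

3 ∈ B and 3 ∉ C, so 3 ∈ B − C
3 ∈ (B − C) and 3 ∉ C, so 3 ∈ (B − C) ∪ C
3 ∈ A and 3 ∈ ((B − C) ∪ C), so 3 ∈ A ∪ ((B − C) ∪ C)
3 ∈ (A ∪ ((B − C) ∪ C)) and 3 ∉ C, so 3 ∈ (A ∪ ((B − C) ∪ C)) − C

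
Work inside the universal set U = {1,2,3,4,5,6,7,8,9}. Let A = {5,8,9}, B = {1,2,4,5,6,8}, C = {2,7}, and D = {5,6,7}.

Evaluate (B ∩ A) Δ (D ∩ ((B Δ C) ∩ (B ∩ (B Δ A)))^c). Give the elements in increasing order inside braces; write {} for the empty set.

{7,8}

B ∩ A = {5,8}
B Δ C = {1,4,5,6,7,8}
B Δ A = {1,2,4,6,9}
B ∩ (B Δ A) = {1,2,4,6}
(B Δ C) ∩ (B ∩ (B Δ A)) = {1,4,6}
((B Δ C) ∩ (B ∩ (B Δ A)))^c = {2,3,5,7,8,9}
D ∩ ((B Δ C) ∩ (B ∩ (B Δ A)))^c = {5,7}
(B ∩ A) Δ (D ∩ ((B Δ C) ∩ (B ∩ (B Δ A)))^c) = {7,8}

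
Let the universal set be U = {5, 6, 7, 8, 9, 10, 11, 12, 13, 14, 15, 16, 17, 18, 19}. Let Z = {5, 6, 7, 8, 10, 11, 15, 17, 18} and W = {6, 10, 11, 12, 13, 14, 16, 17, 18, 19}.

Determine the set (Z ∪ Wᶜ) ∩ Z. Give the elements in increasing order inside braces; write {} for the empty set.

{5, 6, 7, 8, 10, 11, 15, 17, 18}

Wᶜ = {5, 7, 8, 9, 15}
Z ∪ Wᶜ = {5, 6, 7, 8, 9, 10, 11, 15, 17, 18}
(Z ∪ Wᶜ) ∩ Z = {5, 6, 7, 8, 10, 11, 15, 17, 18}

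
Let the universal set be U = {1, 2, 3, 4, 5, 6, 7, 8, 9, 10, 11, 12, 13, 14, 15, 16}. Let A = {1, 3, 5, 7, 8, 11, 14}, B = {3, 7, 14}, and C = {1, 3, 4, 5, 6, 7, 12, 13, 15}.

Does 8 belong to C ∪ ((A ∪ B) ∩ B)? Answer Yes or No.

No

8 ∈ A and 8 ∉ B, so 8 ∈ A ∪ B
8 ∈ (A ∪ B) and 8 ∉ B, so 8 ∉ (A ∪ B) ∩ B
8 ∉ C and 8 ∉ ((A ∪ B) ∩ B), so 8 ∉ C ∪ ((A ∪ B) ∩ B)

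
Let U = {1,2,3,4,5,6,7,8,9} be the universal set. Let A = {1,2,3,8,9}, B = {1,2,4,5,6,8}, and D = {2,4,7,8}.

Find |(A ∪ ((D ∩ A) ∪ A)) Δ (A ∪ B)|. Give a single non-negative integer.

3

D ∩ A = {2,8}
(D ∩ A) ∪ A = {1,2,3,8,9}
A ∪ ((D ∩ A) ∪ A) = {1,2,3,8,9}
A ∪ B = {1,2,3,4,5,6,8,9}
(A ∪ ((D ∩ A) ∪ A)) Δ (A ∪ B) = {4,5,6}
|(A ∪ ((D ∩ A) ∪ A)) Δ (A ∪ B)| = 3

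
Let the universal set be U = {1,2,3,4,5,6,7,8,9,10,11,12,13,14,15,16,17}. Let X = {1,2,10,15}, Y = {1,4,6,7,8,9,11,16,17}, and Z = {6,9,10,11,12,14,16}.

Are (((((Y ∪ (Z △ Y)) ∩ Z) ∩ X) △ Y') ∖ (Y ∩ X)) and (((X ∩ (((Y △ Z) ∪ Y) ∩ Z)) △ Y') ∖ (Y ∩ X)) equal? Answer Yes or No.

Z △ Y = {1,4,7,8,10,12,14,17}
Y ∪ (Z △ Y) = {1,4,6,7,8,9,10,11,12,14,16,17}
(Y ∪ (Z △ Y)) ∩ Z = {6,9,10,11,12,14,16}
((Y ∪ (Z △ Y)) ∩ Z) ∩ X = {10}
Y' = {2,3,5,10,12,13,14,15}
(((Y ∪ (Z △ Y)) ∩ Z) ∩ X) △ Y' = {2,3,5,12,13,14,15}
Y ∩ X = {1}
((((Y ∪ (Z △ Y)) ∩ Z) ∩ X) △ Y') ∖ (Y ∩ X) = {2,3,5,12,13,14,15}
Y △ Z = {1,4,7,8,10,12,14,17}
(Y △ Z) ∪ Y = {1,4,6,7,8,9,10,11,12,14,16,17}
((Y △ Z) ∪ Y) ∩ Z = {6,9,10,11,12,14,16}
X ∩ (((Y △ Z) ∪ Y) ∩ Z) = {10}
(X ∩ (((Y △ Z) ∪ Y) ∩ Z)) △ Y' = {2,3,5,12,13,14,15}
((X ∩ (((Y △ Z) ∪ Y) ∩ Z)) △ Y') ∖ (Y ∩ X) = {2,3,5,12,13,14,15}
Both equal {2,3,5,12,13,14,15}, so ((((Y ∪ (Z △ Y)) ∩ Z) ∩ X) △ Y') ∖ (Y ∩ X) = ((X ∩ (((Y △ Z) ∪ Y) ∩ Z)) △ Y') ∖ (Y ∩ X).

Yes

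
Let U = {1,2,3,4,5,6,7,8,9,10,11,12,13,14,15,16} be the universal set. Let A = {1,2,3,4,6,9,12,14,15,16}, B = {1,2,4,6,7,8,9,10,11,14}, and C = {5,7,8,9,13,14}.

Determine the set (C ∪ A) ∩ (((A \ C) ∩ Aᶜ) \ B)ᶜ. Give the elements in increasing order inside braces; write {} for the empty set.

{1,2,3,4,5,6,7,8,9,12,13,14,15,16}

C ∪ A = {1,2,3,4,5,6,7,8,9,12,13,14,15,16}
A \ C = {1,2,3,4,6,12,15,16}
Aᶜ = {5,7,8,10,11,13}
(A \ C) ∩ Aᶜ = {}
((A \ C) ∩ Aᶜ) \ B = {}
(((A \ C) ∩ Aᶜ) \ B)ᶜ = {1,2,3,4,5,6,7,8,9,10,11,12,13,14,15,16}
(C ∪ A) ∩ (((A \ C) ∩ Aᶜ) \ B)ᶜ = {1,2,3,4,5,6,7,8,9,12,13,14,15,16}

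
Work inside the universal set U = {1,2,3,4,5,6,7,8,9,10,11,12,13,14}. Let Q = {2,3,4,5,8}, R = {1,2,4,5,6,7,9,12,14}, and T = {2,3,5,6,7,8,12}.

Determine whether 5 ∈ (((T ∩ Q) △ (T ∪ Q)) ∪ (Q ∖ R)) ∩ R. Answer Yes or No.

5 ∈ T and 5 ∈ Q, so 5 ∈ T ∩ Q
5 ∈ T and 5 ∈ Q, so 5 ∈ T ∪ Q
5 ∈ (T ∩ Q) and 5 ∈ (T ∪ Q), so 5 ∉ (T ∩ Q) △ (T ∪ Q)
5 ∈ Q and 5 ∈ R, so 5 ∉ Q ∖ R
5 ∉ ((T ∩ Q) △ (T ∪ Q)) and 5 ∉ (Q ∖ R), so 5 ∉ ((T ∩ Q) △ (T ∪ Q)) ∪ (Q ∖ R)
5 ∉ (((T ∩ Q) △ (T ∪ Q)) ∪ (Q ∖ R)) and 5 ∈ R, so 5 ∉ (((T ∩ Q) △ (T ∪ Q)) ∪ (Q ∖ R)) ∩ R

No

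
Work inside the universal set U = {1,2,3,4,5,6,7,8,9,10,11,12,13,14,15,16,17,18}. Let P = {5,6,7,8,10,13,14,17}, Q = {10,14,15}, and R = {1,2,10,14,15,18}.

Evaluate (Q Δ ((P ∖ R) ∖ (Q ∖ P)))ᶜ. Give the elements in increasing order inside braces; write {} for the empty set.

{1,2,3,4,9,11,12,16,18}

P ∖ R = {5,6,7,8,13,17}
Q ∖ P = {15}
(P ∖ R) ∖ (Q ∖ P) = {5,6,7,8,13,17}
Q Δ ((P ∖ R) ∖ (Q ∖ P)) = {5,6,7,8,10,13,14,15,17}
(Q Δ ((P ∖ R) ∖ (Q ∖ P)))ᶜ = {1,2,3,4,9,11,12,16,18}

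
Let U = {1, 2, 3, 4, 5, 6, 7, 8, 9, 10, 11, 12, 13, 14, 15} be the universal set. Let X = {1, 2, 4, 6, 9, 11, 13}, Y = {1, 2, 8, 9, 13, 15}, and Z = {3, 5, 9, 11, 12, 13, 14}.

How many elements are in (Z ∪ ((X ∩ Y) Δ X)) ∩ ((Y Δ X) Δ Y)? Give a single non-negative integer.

5

X ∩ Y = {1, 2, 9, 13}
(X ∩ Y) Δ X = {4, 6, 11}
Z ∪ ((X ∩ Y) Δ X) = {3, 4, 5, 6, 9, 11, 12, 13, 14}
Y Δ X = {4, 6, 8, 11, 15}
(Y Δ X) Δ Y = {1, 2, 4, 6, 9, 11, 13}
(Z ∪ ((X ∩ Y) Δ X)) ∩ ((Y Δ X) Δ Y) = {4, 6, 9, 11, 13}
|(Z ∪ ((X ∩ Y) Δ X)) ∩ ((Y Δ X) Δ Y)| = 5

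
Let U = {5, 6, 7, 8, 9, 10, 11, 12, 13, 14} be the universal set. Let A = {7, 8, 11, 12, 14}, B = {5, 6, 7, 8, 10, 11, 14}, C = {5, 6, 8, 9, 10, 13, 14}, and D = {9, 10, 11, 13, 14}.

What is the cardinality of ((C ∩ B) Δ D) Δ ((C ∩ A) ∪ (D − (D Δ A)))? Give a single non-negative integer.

C ∩ B = {5, 6, 8, 10, 14}
(C ∩ B) Δ D = {5, 6, 8, 9, 11, 13}
C ∩ A = {8, 14}
D Δ A = {7, 8, 9, 10, 12, 13}
D − (D Δ A) = {11, 14}
(C ∩ A) ∪ (D − (D Δ A)) = {8, 11, 14}
((C ∩ B) Δ D) Δ ((C ∩ A) ∪ (D − (D Δ A))) = {5, 6, 9, 13, 14}
|((C ∩ B) Δ D) Δ ((C ∩ A) ∪ (D − (D Δ A)))| = 5

5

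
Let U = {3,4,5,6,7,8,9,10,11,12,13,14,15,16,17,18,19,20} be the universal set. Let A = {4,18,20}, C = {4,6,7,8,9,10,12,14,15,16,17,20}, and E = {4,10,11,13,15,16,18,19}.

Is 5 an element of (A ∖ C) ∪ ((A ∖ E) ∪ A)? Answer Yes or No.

No

5 ∉ A and 5 ∉ C, so 5 ∉ A ∖ C
5 ∉ A and 5 ∉ E, so 5 ∉ A ∖ E
5 ∉ (A ∖ E) and 5 ∉ A, so 5 ∉ (A ∖ E) ∪ A
5 ∉ (A ∖ C) and 5 ∉ ((A ∖ E) ∪ A), so 5 ∉ (A ∖ C) ∪ ((A ∖ E) ∪ A)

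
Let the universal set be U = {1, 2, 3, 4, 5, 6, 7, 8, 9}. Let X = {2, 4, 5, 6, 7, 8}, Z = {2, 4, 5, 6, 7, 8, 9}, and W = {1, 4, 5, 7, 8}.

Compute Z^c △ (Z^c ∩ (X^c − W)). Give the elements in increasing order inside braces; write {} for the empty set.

Z^c = {1, 3}
X^c = {1, 3, 9}
X^c − W = {3, 9}
Z^c ∩ (X^c − W) = {3}
Z^c △ (Z^c ∩ (X^c − W)) = {1}

{1}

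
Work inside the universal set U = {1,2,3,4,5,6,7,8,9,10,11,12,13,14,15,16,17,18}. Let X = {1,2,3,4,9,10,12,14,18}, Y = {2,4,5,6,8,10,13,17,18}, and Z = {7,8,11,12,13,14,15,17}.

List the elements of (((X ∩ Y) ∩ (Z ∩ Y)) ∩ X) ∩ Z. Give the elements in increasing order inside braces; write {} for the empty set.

{}

X ∩ Y = {2,4,10,18}
Z ∩ Y = {8,13,17}
(X ∩ Y) ∩ (Z ∩ Y) = {}
((X ∩ Y) ∩ (Z ∩ Y)) ∩ X = {}
(((X ∩ Y) ∩ (Z ∩ Y)) ∩ X) ∩ Z = {}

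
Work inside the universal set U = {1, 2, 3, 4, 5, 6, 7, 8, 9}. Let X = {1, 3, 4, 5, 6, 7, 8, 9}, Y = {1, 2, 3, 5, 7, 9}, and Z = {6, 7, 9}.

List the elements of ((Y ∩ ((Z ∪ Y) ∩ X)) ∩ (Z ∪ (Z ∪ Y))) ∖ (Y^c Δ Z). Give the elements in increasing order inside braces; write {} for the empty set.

Z ∪ Y = {1, 2, 3, 5, 6, 7, 9}
(Z ∪ Y) ∩ X = {1, 3, 5, 6, 7, 9}
Y ∩ ((Z ∪ Y) ∩ X) = {1, 3, 5, 7, 9}
Z ∪ (Z ∪ Y) = {1, 2, 3, 5, 6, 7, 9}
(Y ∩ ((Z ∪ Y) ∩ X)) ∩ (Z ∪ (Z ∪ Y)) = {1, 3, 5, 7, 9}
Y^c = {4, 6, 8}
Y^c Δ Z = {4, 7, 8, 9}
((Y ∩ ((Z ∪ Y) ∩ X)) ∩ (Z ∪ (Z ∪ Y))) ∖ (Y^c Δ Z) = {1, 3, 5}

{1, 3, 5}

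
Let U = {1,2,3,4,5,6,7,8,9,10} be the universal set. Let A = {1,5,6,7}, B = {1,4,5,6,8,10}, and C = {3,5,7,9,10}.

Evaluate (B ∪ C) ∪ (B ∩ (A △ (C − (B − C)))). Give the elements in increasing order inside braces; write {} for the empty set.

B ∪ C = {1,3,4,5,6,7,8,9,10}
B − C = {1,4,6,8}
C − (B − C) = {3,5,7,9,10}
A △ (C − (B − C)) = {1,3,6,9,10}
B ∩ (A △ (C − (B − C))) = {1,6,10}
(B ∪ C) ∪ (B ∩ (A △ (C − (B − C)))) = {1,3,4,5,6,7,8,9,10}

{1,3,4,5,6,7,8,9,10}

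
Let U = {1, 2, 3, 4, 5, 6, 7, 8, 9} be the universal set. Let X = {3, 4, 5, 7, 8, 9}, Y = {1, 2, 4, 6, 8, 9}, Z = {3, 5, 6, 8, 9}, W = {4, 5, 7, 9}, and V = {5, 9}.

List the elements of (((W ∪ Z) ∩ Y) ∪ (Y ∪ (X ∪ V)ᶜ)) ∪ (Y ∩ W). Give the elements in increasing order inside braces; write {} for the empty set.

{1, 2, 4, 6, 8, 9}

W ∪ Z = {3, 4, 5, 6, 7, 8, 9}
(W ∪ Z) ∩ Y = {4, 6, 8, 9}
X ∪ V = {3, 4, 5, 7, 8, 9}
(X ∪ V)ᶜ = {1, 2, 6}
Y ∪ (X ∪ V)ᶜ = {1, 2, 4, 6, 8, 9}
((W ∪ Z) ∩ Y) ∪ (Y ∪ (X ∪ V)ᶜ) = {1, 2, 4, 6, 8, 9}
Y ∩ W = {4, 9}
(((W ∪ Z) ∩ Y) ∪ (Y ∪ (X ∪ V)ᶜ)) ∪ (Y ∩ W) = {1, 2, 4, 6, 8, 9}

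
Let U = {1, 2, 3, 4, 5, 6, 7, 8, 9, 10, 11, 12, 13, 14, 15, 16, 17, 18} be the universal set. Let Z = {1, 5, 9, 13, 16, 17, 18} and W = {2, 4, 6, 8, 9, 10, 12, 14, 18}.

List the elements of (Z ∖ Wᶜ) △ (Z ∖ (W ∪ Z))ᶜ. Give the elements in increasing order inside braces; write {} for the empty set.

{1, 2, 3, 4, 5, 6, 7, 8, 10, 11, 12, 13, 14, 15, 16, 17}

Wᶜ = {1, 3, 5, 7, 11, 13, 15, 16, 17}
Z ∖ Wᶜ = {9, 18}
W ∪ Z = {1, 2, 4, 5, 6, 8, 9, 10, 12, 13, 14, 16, 17, 18}
Z ∖ (W ∪ Z) = {}
(Z ∖ (W ∪ Z))ᶜ = {1, 2, 3, 4, 5, 6, 7, 8, 9, 10, 11, 12, 13, 14, 15, 16, 17, 18}
(Z ∖ Wᶜ) △ (Z ∖ (W ∪ Z))ᶜ = {1, 2, 3, 4, 5, 6, 7, 8, 10, 11, 12, 13, 14, 15, 16, 17}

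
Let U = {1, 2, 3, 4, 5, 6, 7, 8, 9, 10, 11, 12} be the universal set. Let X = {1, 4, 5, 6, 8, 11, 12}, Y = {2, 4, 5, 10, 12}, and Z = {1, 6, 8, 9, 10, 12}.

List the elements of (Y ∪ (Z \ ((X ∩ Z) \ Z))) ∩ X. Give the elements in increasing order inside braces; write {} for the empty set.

{1, 4, 5, 6, 8, 12}

X ∩ Z = {1, 6, 8, 12}
(X ∩ Z) \ Z = {}
Z \ ((X ∩ Z) \ Z) = {1, 6, 8, 9, 10, 12}
Y ∪ (Z \ ((X ∩ Z) \ Z)) = {1, 2, 4, 5, 6, 8, 9, 10, 12}
(Y ∪ (Z \ ((X ∩ Z) \ Z))) ∩ X = {1, 4, 5, 6, 8, 12}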